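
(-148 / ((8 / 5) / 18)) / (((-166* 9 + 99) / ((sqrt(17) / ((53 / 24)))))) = 2.23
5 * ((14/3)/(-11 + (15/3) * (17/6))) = 140/19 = 7.37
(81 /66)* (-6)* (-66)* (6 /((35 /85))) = 49572 /7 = 7081.71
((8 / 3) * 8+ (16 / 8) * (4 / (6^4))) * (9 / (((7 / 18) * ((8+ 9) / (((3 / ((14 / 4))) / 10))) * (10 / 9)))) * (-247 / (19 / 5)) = -1213407 / 8330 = -145.67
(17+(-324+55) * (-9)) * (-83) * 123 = -24889542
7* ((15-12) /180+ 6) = 2527 /60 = 42.12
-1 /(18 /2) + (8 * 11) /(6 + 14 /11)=1079 /90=11.99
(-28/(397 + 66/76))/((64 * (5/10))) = -133/60476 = -0.00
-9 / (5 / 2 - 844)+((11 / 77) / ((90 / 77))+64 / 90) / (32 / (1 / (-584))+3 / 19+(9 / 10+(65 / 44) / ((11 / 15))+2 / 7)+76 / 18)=6339601724 / 595235508769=0.01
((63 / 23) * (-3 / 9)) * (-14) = 294 / 23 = 12.78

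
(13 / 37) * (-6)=-78 / 37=-2.11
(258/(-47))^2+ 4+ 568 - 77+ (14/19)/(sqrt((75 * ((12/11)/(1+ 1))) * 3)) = 7 * sqrt(66)/855+ 1160019/2209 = 525.20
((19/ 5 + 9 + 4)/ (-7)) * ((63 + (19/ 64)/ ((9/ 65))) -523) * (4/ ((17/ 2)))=52745/ 102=517.11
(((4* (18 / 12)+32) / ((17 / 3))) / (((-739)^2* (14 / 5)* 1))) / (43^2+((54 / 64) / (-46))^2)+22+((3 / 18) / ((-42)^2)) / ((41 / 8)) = 8877427817321278598263 / 403519108057459122519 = 22.00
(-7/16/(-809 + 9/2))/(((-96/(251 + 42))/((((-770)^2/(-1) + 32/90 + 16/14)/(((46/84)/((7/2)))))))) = 670339198249/106580160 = 6289.53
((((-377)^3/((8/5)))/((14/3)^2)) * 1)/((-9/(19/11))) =5090350135/17248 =295126.98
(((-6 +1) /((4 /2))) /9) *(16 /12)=-10 /27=-0.37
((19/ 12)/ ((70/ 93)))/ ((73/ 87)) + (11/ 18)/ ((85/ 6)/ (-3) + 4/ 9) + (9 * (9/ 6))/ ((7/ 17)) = 718463/ 20440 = 35.15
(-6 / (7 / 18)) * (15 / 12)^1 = -19.29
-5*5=-25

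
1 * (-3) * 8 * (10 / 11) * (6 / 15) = -96 / 11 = -8.73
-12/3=-4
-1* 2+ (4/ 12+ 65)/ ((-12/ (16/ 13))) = -1018/ 117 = -8.70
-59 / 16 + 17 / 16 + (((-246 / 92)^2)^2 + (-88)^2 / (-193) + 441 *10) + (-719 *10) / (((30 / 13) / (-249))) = 780219.37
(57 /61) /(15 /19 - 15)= -361 /5490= -0.07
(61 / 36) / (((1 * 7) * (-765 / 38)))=-1159 / 96390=-0.01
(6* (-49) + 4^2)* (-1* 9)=2502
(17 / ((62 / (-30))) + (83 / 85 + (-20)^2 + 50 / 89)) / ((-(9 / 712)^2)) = -525385779712 / 213435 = -2461572.75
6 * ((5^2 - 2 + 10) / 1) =198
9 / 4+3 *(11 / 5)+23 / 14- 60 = -6931 / 140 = -49.51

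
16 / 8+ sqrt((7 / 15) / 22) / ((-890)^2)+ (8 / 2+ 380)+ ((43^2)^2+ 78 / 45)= sqrt(2310) / 261393000+ 51287831 / 15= 3419188.73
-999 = -999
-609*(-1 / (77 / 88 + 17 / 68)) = 1624 / 3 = 541.33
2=2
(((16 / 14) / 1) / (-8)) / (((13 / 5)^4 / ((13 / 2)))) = -625 / 30758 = -0.02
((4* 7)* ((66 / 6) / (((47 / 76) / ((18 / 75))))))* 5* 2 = 280896 / 235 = 1195.30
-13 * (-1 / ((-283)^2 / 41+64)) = 0.01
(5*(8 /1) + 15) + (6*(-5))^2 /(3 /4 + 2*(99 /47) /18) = 35875 /37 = 969.59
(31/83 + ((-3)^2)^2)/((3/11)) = 74294/249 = 298.37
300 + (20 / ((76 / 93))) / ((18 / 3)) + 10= 11935 / 38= 314.08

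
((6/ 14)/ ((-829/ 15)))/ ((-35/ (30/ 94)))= 135/ 1909187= 0.00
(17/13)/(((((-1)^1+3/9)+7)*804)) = 17/66196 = 0.00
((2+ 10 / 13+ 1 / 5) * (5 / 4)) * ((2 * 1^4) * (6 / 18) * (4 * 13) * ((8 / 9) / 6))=1544 / 81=19.06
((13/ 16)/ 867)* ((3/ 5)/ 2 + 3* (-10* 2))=-2587/ 46240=-0.06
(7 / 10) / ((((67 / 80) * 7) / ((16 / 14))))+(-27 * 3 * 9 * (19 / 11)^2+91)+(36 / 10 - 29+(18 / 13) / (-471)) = -1221497163903 / 579123545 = -2109.22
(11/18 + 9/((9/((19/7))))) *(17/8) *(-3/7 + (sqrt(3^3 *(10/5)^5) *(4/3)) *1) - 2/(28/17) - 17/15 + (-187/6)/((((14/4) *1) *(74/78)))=-6423331/435120 + 7123 *sqrt(6)/63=262.19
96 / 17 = 5.65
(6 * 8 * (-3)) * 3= -432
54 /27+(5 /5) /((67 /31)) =165 /67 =2.46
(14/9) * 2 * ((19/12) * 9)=133/3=44.33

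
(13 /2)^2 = 169 /4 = 42.25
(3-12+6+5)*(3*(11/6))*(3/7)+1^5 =40/7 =5.71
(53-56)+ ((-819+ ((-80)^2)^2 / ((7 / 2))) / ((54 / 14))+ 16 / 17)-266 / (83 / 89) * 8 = 115494021374 / 38097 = 3031577.85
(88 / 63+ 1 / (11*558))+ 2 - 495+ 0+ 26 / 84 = -10554458 / 21483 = -491.29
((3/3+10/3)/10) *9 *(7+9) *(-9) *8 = -22464/5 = -4492.80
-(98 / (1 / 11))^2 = -1162084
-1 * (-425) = 425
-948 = -948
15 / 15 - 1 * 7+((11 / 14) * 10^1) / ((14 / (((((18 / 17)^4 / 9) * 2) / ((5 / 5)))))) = -23913654 / 4092529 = -5.84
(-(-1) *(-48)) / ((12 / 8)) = -32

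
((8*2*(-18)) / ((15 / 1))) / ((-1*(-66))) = -16 / 55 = -0.29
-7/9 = -0.78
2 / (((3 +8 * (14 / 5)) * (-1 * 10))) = -0.01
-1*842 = -842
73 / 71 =1.03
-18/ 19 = -0.95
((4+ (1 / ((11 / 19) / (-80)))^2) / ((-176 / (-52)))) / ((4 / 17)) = 127676341 / 5324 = 23981.28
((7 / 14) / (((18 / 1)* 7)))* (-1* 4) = -1 / 63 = -0.02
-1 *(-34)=34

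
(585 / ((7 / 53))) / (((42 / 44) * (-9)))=-75790 / 147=-515.58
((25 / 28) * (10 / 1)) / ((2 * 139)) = 125 / 3892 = 0.03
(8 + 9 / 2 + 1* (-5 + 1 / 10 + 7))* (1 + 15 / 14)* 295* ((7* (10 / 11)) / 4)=624515 / 44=14193.52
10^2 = 100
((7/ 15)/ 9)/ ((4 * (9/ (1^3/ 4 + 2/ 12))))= 7/ 11664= 0.00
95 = 95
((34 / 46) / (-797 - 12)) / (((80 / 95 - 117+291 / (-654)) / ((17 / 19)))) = 63002 / 8986604183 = 0.00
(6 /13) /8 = 3 /52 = 0.06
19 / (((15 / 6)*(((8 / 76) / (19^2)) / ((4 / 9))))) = 521284 / 45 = 11584.09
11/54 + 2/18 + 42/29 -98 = -150707/1566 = -96.24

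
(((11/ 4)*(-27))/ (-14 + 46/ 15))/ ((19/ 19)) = 4455/ 656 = 6.79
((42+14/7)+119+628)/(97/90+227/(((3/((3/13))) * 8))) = 3701880/15259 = 242.60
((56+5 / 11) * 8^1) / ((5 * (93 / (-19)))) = -31464 / 1705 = -18.45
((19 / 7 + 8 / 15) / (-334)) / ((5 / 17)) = -5797 / 175350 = -0.03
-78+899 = 821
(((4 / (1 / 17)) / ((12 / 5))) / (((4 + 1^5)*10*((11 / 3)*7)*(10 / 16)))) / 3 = 68 / 5775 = 0.01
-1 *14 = -14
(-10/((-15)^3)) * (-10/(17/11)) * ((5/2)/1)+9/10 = 3911/4590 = 0.85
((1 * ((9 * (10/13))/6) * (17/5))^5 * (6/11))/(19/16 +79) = 33122424096/5240058109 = 6.32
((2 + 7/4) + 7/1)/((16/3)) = 129/64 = 2.02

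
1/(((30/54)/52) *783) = 52/435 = 0.12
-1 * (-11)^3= 1331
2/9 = 0.22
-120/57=-40/19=-2.11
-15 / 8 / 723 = -5 / 1928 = -0.00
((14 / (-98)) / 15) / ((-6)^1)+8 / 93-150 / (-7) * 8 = 3349711 / 19530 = 171.52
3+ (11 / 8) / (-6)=133 / 48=2.77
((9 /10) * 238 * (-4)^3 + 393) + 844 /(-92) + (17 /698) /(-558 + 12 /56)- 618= -4369926237407 /313414215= -13942.97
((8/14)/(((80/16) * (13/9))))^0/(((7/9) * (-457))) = -9/3199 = -0.00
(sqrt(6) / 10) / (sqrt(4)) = sqrt(6) / 20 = 0.12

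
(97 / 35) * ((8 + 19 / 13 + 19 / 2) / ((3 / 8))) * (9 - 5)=765136 / 1365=560.54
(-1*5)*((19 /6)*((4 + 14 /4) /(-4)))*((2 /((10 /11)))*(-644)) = -168245 /4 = -42061.25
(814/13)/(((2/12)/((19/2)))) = 46398/13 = 3569.08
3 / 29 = 0.10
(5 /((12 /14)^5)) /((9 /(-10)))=-420175 /34992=-12.01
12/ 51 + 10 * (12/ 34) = 3.76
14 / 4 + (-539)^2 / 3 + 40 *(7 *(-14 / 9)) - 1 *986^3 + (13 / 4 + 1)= -34505598365 / 36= -958488843.47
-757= -757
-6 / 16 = -3 / 8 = -0.38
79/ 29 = 2.72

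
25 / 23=1.09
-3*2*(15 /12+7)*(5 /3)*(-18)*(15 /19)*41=913275 /19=48067.11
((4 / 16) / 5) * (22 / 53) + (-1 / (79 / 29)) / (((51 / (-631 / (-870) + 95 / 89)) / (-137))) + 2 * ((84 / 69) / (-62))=355550064233 / 203256261135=1.75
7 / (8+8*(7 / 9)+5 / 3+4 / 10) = 315 / 733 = 0.43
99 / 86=1.15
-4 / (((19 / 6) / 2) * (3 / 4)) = -64 / 19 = -3.37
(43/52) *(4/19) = 0.17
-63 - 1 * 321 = -384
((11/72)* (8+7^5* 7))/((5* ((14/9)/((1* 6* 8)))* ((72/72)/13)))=50474853/35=1442138.66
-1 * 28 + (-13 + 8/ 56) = -286/ 7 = -40.86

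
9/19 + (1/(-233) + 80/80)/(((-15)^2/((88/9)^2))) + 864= 69781666177/80682075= 864.90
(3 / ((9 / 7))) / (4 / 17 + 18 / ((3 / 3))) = 119 / 930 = 0.13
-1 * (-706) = 706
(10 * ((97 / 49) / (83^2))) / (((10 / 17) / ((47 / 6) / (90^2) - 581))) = -46562075897 / 16405464600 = -2.84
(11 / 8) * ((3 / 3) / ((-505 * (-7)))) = 11 / 28280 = 0.00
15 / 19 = 0.79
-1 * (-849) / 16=849 / 16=53.06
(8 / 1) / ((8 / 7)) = 7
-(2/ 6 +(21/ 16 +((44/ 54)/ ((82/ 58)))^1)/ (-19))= -78721/ 336528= -0.23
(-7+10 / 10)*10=-60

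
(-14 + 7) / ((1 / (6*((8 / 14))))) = -24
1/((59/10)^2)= 100/3481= 0.03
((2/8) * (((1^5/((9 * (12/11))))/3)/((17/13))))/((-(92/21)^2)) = -0.00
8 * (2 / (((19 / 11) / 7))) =1232 / 19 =64.84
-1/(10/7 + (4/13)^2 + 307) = -1183/364983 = -0.00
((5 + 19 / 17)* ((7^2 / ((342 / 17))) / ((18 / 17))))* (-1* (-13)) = 281554 / 1539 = 182.95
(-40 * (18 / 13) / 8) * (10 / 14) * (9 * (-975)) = 303750 / 7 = 43392.86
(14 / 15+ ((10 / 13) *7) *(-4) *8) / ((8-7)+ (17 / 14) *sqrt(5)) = 6549928 / 243555-7953484 *sqrt(5) / 243555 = -46.13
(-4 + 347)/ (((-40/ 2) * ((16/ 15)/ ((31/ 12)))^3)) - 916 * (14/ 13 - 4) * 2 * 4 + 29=289065028691/ 13631488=21205.68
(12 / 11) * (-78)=-936 / 11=-85.09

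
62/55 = 1.13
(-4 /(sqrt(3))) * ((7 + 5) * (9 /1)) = -144 * sqrt(3) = -249.42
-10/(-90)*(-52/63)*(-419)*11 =239668/567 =422.69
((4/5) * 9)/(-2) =-18/5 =-3.60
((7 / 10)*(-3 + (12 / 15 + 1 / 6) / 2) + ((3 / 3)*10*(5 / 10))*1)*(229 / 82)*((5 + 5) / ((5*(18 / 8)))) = 444947 / 55350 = 8.04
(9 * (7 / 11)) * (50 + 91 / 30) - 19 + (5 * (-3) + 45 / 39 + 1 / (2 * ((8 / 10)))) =1553067 / 5720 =271.52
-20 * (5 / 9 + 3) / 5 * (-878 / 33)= 112384 / 297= 378.40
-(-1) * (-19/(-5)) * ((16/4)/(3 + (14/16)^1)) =608/155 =3.92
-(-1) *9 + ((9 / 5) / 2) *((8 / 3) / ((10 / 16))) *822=79137 / 25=3165.48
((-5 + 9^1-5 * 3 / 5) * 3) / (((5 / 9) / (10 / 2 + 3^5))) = 6696 / 5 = 1339.20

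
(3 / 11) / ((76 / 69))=207 / 836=0.25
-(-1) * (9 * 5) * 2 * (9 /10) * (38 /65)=47.35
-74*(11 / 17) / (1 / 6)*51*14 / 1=-205128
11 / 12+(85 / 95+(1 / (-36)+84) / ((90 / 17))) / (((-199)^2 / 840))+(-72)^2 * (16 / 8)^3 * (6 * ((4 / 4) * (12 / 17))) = 242646555611429 / 1381441284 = 175647.39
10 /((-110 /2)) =-2 /11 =-0.18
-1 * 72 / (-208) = 9 / 26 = 0.35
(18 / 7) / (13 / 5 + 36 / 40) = 0.73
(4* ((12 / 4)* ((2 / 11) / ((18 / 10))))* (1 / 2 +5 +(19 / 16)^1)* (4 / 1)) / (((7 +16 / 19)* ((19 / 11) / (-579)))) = -206510 / 149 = -1385.97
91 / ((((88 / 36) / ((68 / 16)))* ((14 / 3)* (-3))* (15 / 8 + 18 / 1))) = -663 / 1166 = -0.57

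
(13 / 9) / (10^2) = 13 / 900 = 0.01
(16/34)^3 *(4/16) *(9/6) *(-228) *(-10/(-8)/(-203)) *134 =7332480/997339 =7.35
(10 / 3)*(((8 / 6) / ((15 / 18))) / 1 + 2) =12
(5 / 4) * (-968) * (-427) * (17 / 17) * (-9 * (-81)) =376652430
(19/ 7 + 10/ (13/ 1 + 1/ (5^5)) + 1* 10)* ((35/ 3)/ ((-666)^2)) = 2396540/ 6757464771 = 0.00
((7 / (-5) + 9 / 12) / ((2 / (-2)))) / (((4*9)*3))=13 / 2160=0.01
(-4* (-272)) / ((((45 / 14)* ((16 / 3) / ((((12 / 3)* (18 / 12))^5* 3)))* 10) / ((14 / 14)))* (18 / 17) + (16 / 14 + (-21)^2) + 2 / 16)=27965952 / 11368253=2.46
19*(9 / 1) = 171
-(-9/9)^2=-1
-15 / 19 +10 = 175 / 19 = 9.21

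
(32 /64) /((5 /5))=1 /2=0.50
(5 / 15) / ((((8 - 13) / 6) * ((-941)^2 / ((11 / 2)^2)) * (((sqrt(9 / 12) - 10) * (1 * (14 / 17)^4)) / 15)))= 30318123 * sqrt(3) / 13504605324112 + 151590615 / 3376151331028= 0.00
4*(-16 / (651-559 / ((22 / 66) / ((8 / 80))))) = -640 / 4833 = -0.13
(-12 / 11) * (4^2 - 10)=-72 / 11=-6.55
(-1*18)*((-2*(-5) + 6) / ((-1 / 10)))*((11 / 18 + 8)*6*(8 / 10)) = 119040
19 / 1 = 19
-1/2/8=-1/16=-0.06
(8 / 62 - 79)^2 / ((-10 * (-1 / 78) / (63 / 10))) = 305681.74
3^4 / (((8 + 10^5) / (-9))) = -27 / 3704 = -0.01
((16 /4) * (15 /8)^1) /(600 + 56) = 15 /1312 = 0.01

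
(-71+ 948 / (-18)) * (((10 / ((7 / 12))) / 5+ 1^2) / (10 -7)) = -1643 / 9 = -182.56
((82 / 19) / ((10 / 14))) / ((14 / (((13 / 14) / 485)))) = 533 / 645050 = 0.00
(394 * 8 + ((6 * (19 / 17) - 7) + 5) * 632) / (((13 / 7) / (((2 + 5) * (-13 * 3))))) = -15309168 / 17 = -900539.29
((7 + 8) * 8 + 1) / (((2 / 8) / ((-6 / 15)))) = -968 / 5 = -193.60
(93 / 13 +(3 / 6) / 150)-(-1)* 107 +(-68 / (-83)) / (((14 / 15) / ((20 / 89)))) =23061299017 / 201665100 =114.35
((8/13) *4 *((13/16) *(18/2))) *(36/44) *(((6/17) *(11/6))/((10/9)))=729/85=8.58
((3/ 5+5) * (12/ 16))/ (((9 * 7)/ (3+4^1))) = 7/ 15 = 0.47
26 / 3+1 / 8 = 211 / 24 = 8.79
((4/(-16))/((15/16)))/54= -2/405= -0.00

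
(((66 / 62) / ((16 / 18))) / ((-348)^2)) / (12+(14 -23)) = 11 / 3337088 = 0.00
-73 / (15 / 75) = -365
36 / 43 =0.84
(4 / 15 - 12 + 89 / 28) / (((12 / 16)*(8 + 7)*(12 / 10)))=-3593 / 5670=-0.63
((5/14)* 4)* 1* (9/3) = 30/7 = 4.29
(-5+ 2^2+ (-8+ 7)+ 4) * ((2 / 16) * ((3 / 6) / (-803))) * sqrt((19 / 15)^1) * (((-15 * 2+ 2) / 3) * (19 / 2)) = 0.02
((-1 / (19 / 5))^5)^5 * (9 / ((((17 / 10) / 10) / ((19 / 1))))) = -268220901489257812500 / 83278969826334395901177019724657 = -0.00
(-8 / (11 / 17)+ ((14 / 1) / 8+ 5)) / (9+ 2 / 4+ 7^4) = -247 / 106062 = -0.00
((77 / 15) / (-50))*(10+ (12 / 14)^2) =-2893 / 2625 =-1.10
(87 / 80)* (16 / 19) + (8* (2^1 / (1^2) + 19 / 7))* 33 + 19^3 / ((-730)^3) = 64440587334353 / 51739261000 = 1245.49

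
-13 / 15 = -0.87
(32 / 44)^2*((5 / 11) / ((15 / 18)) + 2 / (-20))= 0.24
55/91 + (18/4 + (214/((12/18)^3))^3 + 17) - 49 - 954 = 2194233731843/5824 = 376757165.50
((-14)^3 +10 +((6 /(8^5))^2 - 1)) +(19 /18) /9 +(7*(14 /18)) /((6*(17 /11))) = -1010693046259607 /369635622912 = -2734.30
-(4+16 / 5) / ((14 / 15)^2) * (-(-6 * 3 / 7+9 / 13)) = -15.53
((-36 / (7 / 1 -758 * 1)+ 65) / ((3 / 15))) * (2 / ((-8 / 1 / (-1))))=81.31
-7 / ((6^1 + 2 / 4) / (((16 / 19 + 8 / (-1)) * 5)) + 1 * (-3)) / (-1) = -9520 / 4327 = -2.20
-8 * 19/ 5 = -152/ 5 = -30.40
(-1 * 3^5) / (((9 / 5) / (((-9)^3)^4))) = -38127987424935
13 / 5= 2.60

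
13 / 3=4.33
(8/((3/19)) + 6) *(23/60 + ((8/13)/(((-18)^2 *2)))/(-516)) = 8852002/407511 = 21.72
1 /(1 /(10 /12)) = 5 /6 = 0.83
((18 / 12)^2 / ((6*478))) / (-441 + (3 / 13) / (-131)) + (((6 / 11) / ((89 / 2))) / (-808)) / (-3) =310262967 / 94657638747232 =0.00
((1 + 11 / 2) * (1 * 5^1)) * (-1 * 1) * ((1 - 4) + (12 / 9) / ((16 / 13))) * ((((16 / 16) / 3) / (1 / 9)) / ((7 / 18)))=13455 / 28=480.54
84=84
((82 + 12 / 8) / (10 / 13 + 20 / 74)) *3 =240981 / 1000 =240.98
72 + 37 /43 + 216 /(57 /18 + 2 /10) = 137.02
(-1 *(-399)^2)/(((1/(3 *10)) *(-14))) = 341145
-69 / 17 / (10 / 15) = -207 / 34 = -6.09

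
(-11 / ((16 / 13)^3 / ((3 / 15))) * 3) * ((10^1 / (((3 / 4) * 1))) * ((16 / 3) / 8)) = -24167 / 768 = -31.47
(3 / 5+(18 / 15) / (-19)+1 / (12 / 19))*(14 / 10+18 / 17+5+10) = 896707 / 24225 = 37.02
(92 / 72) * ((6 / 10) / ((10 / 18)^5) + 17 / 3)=9166259 / 421875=21.73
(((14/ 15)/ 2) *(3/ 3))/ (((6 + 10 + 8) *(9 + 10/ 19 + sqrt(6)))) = 24073/ 11014200 - 2527 *sqrt(6)/ 11014200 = 0.00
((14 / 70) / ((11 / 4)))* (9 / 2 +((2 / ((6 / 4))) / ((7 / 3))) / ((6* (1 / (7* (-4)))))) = 0.13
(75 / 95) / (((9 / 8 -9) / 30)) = -400 / 133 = -3.01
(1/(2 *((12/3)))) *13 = 1.62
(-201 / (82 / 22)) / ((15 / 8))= -5896 / 205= -28.76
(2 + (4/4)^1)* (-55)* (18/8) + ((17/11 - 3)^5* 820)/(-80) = -196169119/644204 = -304.51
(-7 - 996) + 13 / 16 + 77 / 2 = -15419 / 16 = -963.69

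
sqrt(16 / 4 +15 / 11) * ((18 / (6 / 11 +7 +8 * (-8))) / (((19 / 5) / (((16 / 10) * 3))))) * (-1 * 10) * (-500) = -80000 * sqrt(649) / 437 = -4663.70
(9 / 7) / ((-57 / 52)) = -156 / 133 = -1.17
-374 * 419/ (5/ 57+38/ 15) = -14887070/ 249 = -59787.43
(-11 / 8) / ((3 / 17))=-7.79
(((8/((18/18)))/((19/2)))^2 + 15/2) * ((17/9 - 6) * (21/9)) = -1535093/19494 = -78.75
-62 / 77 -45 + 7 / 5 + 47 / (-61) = -1060951 / 23485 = -45.18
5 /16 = 0.31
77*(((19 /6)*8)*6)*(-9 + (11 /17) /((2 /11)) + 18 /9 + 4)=111188 /17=6540.47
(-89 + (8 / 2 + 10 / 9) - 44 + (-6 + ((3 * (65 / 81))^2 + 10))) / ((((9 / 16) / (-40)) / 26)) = 1432537600 / 6561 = 218341.35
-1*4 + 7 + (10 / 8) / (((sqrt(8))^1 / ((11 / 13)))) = 55*sqrt(2) / 208 + 3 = 3.37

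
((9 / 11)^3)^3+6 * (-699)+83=-9693135537212 / 2357947691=-4110.84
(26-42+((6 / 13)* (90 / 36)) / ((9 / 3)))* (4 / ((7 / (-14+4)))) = 89.23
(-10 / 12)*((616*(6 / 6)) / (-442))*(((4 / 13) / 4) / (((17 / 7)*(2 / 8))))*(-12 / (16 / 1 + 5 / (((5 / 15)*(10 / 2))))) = -86240 / 927979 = -0.09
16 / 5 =3.20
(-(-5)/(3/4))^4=160000/81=1975.31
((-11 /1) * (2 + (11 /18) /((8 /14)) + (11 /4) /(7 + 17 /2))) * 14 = -558019 /1116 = -500.02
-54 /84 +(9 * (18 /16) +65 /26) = 671 /56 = 11.98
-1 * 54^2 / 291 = -972 / 97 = -10.02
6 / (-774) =-1 / 129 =-0.01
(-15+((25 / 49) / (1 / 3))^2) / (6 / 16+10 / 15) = -145872 / 12005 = -12.15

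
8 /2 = 4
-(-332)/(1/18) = 5976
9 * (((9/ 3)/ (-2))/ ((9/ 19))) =-57/ 2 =-28.50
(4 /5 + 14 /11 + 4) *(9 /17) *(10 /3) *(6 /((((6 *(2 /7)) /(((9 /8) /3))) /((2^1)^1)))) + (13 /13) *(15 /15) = 10895 /374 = 29.13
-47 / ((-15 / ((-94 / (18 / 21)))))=-15463 / 45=-343.62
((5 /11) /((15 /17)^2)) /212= 289 /104940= 0.00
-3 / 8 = -0.38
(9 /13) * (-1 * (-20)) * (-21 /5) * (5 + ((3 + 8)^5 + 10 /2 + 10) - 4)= -9366665.54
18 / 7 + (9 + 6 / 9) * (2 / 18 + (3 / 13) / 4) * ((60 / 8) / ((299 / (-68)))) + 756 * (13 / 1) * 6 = 28880181859 / 489762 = 58967.79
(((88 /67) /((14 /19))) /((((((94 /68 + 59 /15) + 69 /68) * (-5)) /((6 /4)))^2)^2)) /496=41646577356 /2297550135439577249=0.00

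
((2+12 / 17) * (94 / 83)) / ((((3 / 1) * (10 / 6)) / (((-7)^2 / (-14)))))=-15134 / 7055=-2.15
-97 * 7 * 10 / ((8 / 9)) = -30555 / 4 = -7638.75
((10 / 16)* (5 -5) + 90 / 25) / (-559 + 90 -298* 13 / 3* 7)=-54 / 142625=-0.00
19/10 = 1.90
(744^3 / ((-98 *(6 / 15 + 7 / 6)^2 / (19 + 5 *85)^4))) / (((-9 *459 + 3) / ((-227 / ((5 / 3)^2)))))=-6130844849765066121216 / 4654363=-1317225332395661.04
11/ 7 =1.57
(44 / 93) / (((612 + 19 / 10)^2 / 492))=721600 / 1168306951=0.00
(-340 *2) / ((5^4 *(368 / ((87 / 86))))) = -1479 / 494500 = -0.00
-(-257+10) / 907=247 / 907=0.27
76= 76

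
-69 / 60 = -23 / 20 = -1.15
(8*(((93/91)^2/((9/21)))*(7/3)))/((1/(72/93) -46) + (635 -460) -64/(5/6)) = 922560/1084811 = 0.85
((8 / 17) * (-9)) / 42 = -12 / 119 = -0.10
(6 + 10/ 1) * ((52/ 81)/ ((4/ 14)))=2912/ 81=35.95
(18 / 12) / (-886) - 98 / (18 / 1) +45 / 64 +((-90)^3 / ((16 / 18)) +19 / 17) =-3557599878313 / 4337856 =-820128.63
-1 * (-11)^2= -121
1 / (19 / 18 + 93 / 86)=387 / 827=0.47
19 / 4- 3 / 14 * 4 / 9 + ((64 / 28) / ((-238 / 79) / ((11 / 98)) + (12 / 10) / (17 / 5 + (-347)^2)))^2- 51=-1343206124784017465185307 / 28987149585132826817772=-46.34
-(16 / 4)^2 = -16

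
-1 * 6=-6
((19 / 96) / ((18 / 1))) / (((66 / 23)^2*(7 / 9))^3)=2812681891 / 67200722620416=0.00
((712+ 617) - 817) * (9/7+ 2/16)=5056/7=722.29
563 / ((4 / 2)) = 563 / 2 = 281.50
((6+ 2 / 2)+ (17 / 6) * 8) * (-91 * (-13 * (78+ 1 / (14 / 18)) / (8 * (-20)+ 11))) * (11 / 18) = -30608435 / 2682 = -11412.54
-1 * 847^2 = -717409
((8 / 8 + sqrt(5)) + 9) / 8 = sqrt(5) / 8 + 5 / 4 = 1.53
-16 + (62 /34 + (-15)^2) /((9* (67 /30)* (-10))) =-58528 /3417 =-17.13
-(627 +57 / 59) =-37050 / 59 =-627.97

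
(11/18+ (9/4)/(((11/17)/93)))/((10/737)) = 8596301/360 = 23878.61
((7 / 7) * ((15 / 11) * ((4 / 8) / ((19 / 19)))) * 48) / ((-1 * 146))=-180 / 803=-0.22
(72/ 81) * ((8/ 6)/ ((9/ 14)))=448/ 243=1.84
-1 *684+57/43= -29355/43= -682.67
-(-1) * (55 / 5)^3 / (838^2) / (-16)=-1331 / 11235904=-0.00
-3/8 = -0.38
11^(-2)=1 / 121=0.01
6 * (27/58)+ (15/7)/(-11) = 5802/2233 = 2.60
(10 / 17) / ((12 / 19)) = 95 / 102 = 0.93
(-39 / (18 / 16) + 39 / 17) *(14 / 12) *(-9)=11557 / 34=339.91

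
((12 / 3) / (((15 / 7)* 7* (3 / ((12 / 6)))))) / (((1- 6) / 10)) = -16 / 45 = -0.36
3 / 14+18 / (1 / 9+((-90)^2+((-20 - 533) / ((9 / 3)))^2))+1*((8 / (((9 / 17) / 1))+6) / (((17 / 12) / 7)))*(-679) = -9576016882451 / 135199470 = -70828.80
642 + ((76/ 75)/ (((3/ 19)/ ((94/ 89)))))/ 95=64287394/ 100125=642.07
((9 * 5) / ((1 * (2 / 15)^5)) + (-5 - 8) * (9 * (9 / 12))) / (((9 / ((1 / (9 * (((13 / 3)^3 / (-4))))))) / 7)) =-79727823 / 17576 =-4536.18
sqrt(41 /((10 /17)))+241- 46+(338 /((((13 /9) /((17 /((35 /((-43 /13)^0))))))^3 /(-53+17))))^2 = sqrt(6970) /10+66559344738791811 /310666890625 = 214255.01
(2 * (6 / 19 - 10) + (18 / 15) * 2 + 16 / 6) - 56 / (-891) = -1205252 / 84645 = -14.24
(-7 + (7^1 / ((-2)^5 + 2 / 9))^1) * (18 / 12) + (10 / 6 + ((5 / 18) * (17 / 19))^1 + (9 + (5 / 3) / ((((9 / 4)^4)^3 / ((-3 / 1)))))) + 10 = 30953773478175077 / 3069444202475508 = 10.08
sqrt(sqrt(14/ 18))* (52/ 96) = 13* sqrt(3)* 7^(1/ 4)/ 72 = 0.51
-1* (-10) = 10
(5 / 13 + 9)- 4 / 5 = 558 / 65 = 8.58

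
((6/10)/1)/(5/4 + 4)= 4/35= 0.11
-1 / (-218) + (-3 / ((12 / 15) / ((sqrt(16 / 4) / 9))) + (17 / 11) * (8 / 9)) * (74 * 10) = 399.90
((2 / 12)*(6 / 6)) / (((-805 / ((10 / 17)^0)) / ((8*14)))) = -8 / 345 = -0.02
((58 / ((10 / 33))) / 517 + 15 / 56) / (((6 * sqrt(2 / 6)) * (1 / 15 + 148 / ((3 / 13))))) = 933 * sqrt(3) / 5627216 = 0.00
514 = 514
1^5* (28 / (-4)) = -7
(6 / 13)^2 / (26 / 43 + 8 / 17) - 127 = -2807267 / 22139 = -126.80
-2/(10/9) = -9/5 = -1.80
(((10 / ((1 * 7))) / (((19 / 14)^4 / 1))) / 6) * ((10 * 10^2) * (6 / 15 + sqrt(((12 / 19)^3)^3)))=379330560000 * sqrt(57) / 322687697779 + 10976000 / 390963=36.95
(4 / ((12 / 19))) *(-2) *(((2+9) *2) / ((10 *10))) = -209 / 75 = -2.79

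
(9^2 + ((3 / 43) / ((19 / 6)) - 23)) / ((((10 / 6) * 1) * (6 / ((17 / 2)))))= 49.32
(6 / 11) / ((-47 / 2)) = -12 / 517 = -0.02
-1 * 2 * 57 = -114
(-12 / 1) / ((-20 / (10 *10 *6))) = 360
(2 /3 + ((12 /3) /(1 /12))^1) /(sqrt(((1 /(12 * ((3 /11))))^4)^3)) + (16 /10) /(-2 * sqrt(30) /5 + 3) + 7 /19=16 * sqrt(30) /105 + 14089942550577 /235617613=59800.87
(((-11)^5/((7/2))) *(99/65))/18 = -1771561/455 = -3893.54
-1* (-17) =17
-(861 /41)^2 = -441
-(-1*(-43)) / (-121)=43 / 121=0.36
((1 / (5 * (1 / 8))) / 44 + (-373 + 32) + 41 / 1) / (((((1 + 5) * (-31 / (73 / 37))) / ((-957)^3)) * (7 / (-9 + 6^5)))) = -124222236014820339 / 40145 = -3094338921779.06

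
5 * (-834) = -4170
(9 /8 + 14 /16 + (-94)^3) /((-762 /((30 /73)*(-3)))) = -12458730 /9271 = -1343.84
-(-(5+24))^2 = -841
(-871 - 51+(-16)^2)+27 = -639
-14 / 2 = -7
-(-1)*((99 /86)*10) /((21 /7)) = 165 /43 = 3.84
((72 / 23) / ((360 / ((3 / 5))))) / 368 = 0.00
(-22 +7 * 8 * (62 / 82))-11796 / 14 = -235980 / 287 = -822.23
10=10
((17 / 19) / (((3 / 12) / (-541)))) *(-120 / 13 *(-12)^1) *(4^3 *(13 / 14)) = -1695191040 / 133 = -12745797.29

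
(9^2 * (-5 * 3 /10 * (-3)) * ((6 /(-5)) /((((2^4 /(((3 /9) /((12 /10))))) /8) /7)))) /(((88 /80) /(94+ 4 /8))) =-1607445 /44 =-36532.84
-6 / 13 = -0.46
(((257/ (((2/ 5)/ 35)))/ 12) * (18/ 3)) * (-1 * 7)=-78706.25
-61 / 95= -0.64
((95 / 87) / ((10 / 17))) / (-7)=-323 / 1218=-0.27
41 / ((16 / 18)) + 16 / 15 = 5663 / 120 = 47.19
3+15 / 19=72 / 19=3.79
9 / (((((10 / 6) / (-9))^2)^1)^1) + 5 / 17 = 111662 / 425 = 262.73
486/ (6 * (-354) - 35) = -486/ 2159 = -0.23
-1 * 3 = -3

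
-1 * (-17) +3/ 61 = 1040/ 61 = 17.05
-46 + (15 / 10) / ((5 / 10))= -43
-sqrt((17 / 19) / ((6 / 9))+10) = -sqrt(16378) / 38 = -3.37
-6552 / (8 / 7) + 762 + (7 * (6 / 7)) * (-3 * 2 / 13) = -64659 / 13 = -4973.77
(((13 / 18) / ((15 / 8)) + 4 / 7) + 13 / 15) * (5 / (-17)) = -1723 / 3213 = -0.54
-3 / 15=-1 / 5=-0.20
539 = 539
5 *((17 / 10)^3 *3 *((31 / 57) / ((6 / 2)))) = 152303 / 11400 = 13.36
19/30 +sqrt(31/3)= 19/30 +sqrt(93)/3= 3.85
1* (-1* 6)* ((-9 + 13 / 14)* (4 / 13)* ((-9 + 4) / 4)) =-1695 / 91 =-18.63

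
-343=-343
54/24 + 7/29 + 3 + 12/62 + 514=1868787/3596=519.68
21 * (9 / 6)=63 / 2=31.50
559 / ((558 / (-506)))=-141427 / 279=-506.91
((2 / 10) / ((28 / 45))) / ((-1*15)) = -3 / 140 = -0.02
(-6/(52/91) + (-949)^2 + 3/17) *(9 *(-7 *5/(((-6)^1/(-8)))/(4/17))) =-3215108715/2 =-1607554357.50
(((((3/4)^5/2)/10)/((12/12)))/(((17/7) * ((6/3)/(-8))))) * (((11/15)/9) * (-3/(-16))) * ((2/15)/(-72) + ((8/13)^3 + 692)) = -3719775983/17997824000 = -0.21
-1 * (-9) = 9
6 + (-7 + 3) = 2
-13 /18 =-0.72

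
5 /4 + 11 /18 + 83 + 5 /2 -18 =2497 /36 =69.36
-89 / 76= -1.17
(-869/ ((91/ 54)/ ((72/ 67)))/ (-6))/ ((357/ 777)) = 20835144/ 103649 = 201.02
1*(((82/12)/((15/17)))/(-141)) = -697/12690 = -0.05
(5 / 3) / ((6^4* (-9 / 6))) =-5 / 5832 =-0.00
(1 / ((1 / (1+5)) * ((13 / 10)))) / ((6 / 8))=80 / 13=6.15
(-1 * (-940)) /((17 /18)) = 16920 /17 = 995.29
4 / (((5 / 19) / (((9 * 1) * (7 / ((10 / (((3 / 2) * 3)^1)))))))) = 10773 / 25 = 430.92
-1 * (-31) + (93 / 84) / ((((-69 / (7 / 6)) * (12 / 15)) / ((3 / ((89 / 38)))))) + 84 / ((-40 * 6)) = 30.62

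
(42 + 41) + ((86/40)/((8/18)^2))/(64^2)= 108793243/1310720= 83.00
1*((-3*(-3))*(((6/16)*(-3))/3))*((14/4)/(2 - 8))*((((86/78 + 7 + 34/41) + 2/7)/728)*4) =77379/776048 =0.10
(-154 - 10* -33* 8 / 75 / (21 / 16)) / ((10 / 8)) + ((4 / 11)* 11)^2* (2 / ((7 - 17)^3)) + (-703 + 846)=108211 / 2625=41.22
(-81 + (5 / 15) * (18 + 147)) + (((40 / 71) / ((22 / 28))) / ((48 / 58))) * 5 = -50768 / 2343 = -21.67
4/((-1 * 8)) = -1/2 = -0.50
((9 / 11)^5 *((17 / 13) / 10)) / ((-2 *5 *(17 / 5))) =-59049 / 41873260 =-0.00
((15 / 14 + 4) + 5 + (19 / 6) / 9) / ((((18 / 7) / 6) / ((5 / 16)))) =7.60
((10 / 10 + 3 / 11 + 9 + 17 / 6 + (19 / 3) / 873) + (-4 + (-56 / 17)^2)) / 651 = 47491621 / 1548598986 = 0.03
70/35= 2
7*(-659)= -4613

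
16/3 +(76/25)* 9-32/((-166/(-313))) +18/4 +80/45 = -798029/37350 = -21.37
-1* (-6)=6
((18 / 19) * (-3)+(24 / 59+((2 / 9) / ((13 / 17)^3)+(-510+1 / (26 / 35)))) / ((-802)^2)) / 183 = -81062068297781 / 5218047172509912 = -0.02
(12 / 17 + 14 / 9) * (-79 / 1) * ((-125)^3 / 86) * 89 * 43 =2375708984375 / 153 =15527509701.80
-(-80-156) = 236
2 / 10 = 1 / 5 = 0.20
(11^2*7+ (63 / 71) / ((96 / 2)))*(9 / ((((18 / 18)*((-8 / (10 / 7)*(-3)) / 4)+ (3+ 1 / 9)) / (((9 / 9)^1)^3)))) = 55670895 / 53392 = 1042.68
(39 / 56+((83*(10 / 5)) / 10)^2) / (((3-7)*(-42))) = 386759 / 235200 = 1.64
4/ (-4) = -1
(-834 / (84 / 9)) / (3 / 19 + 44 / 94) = -1117143 / 7826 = -142.75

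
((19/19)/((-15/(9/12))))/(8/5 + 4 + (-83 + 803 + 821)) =-0.00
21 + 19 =40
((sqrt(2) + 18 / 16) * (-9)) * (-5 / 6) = 135 / 16 + 15 * sqrt(2) / 2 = 19.04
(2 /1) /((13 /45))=90 /13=6.92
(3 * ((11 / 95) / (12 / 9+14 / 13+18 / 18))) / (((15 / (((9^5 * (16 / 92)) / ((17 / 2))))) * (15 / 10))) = 5.47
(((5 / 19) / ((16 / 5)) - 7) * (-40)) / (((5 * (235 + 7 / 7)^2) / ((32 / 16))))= 2103 / 1058224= 0.00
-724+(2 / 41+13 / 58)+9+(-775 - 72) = -3713787 / 2378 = -1561.73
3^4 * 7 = 567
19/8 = 2.38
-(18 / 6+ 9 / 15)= -18 / 5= -3.60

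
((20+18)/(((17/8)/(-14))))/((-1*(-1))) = -4256/17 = -250.35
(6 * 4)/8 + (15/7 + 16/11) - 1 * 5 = 123/77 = 1.60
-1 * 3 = -3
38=38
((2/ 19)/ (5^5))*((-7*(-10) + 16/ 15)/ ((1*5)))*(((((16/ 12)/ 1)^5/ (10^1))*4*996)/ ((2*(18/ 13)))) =4711276544/ 16231640625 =0.29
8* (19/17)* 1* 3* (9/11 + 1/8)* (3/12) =4731/748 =6.32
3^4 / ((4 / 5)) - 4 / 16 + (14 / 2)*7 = 150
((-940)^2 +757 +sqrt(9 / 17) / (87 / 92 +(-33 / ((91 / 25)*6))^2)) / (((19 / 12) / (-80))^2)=1053184204800*sqrt(17) / 7547963807 +815023411200 / 361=2257683154.81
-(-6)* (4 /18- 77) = -1382 /3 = -460.67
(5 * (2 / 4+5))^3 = 166375 / 8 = 20796.88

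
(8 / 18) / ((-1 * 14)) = -2 / 63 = -0.03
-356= -356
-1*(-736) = 736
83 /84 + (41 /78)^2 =13462 /10647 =1.26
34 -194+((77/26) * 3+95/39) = -11597/78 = -148.68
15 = 15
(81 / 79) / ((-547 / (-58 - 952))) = 81810 / 43213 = 1.89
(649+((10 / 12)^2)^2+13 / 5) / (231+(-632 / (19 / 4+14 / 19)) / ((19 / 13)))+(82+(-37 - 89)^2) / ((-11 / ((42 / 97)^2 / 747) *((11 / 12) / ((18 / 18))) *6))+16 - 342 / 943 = 242538346475773089427 / 12214985989431923280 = 19.86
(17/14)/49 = 17/686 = 0.02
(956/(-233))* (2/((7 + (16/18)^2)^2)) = -12544632/92771513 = -0.14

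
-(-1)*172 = 172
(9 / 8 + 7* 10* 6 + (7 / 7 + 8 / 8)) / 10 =677 / 16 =42.31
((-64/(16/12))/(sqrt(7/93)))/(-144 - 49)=48 * sqrt(651)/1351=0.91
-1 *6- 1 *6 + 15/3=-7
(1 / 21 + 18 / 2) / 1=190 / 21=9.05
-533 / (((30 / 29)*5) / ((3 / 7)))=-15457 / 350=-44.16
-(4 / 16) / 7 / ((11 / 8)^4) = -1024 / 102487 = -0.01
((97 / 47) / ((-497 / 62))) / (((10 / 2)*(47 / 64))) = -384896 / 5489365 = -0.07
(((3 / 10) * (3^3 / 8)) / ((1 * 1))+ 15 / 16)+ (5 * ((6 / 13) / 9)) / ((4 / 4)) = 1721 / 780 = 2.21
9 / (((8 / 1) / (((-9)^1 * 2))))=-81 / 4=-20.25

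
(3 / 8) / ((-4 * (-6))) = 1 / 64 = 0.02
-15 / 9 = -5 / 3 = -1.67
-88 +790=702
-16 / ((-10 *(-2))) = -4 / 5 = -0.80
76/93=0.82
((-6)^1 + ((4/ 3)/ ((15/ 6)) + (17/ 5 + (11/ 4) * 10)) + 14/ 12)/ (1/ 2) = 53.20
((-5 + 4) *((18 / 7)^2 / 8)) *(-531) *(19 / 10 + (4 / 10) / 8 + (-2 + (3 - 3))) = -43011 / 1960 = -21.94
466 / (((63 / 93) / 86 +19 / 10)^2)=10350378425 / 80848328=128.02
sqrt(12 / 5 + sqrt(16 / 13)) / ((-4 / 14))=-7*sqrt(325*sqrt(13) + 2535) / 65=-6.56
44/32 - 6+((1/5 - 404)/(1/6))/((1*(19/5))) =-97615/152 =-642.20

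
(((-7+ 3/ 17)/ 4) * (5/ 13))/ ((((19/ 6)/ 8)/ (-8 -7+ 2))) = 6960/ 323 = 21.55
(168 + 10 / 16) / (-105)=-1349 / 840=-1.61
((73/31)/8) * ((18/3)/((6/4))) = 73/62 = 1.18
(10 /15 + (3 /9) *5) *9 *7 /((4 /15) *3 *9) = 20.42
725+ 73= 798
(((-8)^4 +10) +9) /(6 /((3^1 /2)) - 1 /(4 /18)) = -8230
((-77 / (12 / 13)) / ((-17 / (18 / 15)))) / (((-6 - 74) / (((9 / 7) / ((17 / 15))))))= -3861 / 46240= -0.08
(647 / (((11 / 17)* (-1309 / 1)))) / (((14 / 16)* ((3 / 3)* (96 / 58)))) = -18763 / 35574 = -0.53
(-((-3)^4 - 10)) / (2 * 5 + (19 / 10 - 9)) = -710 / 29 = -24.48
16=16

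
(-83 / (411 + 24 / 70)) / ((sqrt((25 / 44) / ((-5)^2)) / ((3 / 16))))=-0.25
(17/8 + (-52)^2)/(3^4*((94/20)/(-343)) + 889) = 37128035/12181852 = 3.05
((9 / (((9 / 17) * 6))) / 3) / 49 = 17 / 882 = 0.02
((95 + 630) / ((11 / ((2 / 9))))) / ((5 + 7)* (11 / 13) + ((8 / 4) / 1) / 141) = 442975 / 307527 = 1.44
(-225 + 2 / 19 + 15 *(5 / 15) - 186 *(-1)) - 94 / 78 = -26009 / 741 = -35.10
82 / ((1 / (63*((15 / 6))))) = 12915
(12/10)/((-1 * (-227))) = 6/1135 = 0.01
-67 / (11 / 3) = -201 / 11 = -18.27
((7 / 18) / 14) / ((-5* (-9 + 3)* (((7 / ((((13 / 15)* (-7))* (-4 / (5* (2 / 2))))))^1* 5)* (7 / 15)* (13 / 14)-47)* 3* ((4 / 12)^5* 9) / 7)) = -7 / 5265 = -0.00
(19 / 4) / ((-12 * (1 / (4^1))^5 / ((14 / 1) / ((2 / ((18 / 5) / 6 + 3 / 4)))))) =-19152 / 5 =-3830.40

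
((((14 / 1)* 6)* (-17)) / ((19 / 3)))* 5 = -21420 / 19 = -1127.37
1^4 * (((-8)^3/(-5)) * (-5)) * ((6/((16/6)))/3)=-384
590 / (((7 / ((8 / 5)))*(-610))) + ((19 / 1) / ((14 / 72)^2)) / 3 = 2500136 / 14945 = 167.29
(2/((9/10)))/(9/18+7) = 8/27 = 0.30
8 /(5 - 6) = -8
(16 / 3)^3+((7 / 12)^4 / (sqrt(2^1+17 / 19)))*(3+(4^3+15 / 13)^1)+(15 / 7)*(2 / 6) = 1063643*sqrt(1045) / 7413120+28807 / 189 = 157.06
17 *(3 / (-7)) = -51 / 7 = -7.29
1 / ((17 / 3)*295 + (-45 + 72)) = 3 / 5096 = 0.00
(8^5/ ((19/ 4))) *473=61997056/ 19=3263002.95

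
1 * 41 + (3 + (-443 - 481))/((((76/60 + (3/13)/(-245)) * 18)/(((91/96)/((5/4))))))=6005123/580512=10.34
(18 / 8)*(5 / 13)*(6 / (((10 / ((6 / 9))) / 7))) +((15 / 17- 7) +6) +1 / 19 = 19803 / 8398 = 2.36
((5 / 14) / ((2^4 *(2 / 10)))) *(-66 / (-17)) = 825 / 1904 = 0.43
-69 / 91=-0.76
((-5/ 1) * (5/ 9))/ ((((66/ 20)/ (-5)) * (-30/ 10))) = -1250/ 891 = -1.40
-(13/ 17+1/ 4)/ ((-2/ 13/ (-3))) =-2691/ 136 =-19.79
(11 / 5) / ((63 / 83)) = 913 / 315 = 2.90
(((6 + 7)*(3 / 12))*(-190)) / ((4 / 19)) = -23465 / 8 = -2933.12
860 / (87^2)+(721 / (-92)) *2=-5417689 / 348174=-15.56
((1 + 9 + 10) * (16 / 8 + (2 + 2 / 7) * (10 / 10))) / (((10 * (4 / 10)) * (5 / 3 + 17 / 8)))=3600 / 637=5.65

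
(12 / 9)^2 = 16 / 9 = 1.78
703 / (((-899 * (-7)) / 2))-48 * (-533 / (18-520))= -80147150 / 1579543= -50.74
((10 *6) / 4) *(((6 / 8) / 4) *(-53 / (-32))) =2385 / 512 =4.66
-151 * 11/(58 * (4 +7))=-2.60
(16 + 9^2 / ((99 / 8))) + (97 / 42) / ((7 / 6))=13219 / 539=24.53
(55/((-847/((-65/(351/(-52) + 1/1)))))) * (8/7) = -10400/12397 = -0.84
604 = 604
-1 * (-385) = 385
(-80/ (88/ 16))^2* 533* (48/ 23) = 235339.71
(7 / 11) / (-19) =-7 / 209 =-0.03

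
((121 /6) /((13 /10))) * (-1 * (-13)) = 605 /3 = 201.67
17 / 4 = 4.25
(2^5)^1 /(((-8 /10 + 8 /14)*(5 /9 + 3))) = -315 /8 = -39.38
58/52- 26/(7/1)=-473/182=-2.60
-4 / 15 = -0.27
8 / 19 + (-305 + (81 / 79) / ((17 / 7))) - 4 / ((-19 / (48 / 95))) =-737053104 / 2424115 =-304.05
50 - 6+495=539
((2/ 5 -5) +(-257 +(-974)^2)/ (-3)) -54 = -4742974/ 15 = -316198.27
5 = 5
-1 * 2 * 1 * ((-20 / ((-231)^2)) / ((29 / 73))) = 2920 / 1547469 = 0.00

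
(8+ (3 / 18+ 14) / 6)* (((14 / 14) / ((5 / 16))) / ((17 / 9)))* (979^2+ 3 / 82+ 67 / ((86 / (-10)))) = 16823322.39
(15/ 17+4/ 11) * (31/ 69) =7223/ 12903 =0.56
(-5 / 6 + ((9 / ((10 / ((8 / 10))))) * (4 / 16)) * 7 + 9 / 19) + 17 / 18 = 15773 / 8550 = 1.84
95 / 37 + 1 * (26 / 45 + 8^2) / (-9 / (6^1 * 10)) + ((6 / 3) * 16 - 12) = -407543 / 999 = -407.95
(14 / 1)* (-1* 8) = -112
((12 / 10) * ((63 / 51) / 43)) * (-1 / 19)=-126 / 69445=-0.00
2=2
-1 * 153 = -153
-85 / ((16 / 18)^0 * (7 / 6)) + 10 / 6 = -1495 / 21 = -71.19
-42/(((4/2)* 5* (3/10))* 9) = -14/9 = -1.56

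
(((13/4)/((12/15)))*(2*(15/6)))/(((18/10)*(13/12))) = 125/12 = 10.42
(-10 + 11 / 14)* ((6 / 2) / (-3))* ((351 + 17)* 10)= 237360 / 7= 33908.57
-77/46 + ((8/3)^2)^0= -31/46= -0.67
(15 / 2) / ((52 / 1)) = 0.14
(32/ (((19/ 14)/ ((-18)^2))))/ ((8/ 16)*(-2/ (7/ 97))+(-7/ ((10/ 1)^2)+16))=101606400/ 27569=3685.53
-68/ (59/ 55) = -3740/ 59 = -63.39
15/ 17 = 0.88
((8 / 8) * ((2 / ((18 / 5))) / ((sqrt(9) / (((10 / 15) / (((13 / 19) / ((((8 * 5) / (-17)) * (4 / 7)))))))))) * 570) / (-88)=722000 / 459459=1.57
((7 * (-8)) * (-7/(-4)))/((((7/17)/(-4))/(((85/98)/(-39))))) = -5780/273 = -21.17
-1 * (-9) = 9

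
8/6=4/3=1.33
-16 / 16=-1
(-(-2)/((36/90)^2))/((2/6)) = 75/2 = 37.50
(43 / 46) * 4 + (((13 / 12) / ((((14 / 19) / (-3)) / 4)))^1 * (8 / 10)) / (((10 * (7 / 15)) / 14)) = -31076 / 805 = -38.60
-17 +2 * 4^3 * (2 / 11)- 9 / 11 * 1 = 60 / 11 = 5.45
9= 9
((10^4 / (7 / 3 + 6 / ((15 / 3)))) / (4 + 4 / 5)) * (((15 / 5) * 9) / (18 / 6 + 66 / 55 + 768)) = 20.62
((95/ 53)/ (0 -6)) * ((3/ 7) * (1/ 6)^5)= -95/ 5769792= -0.00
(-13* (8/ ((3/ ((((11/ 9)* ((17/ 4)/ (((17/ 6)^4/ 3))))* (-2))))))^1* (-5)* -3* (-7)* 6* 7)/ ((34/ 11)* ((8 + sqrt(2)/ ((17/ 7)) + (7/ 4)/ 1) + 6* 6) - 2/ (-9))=-2016911176600320/ 3863007597833 + 18124366740480* sqrt(2)/ 3863007597833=-515.47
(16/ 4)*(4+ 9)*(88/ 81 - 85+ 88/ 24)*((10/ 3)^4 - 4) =-3270488000/ 6561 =-498474.01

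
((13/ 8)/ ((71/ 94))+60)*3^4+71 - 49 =1435979/ 284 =5056.26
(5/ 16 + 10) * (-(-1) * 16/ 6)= 55/ 2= 27.50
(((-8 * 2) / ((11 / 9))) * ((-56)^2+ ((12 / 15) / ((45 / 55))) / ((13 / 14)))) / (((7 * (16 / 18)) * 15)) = -1573008 / 3575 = -440.00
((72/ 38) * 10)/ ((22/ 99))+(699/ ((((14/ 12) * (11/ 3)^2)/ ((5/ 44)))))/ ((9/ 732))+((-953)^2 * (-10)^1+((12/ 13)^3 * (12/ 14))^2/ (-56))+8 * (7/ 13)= -380231166948703153816/ 41868354270743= -9081588.55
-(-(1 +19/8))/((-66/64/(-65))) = 2340/11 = 212.73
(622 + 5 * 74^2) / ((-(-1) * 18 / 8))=12445.33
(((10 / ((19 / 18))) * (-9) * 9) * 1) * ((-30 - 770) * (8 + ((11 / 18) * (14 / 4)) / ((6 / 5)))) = 114102000 / 19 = 6005368.42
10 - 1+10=19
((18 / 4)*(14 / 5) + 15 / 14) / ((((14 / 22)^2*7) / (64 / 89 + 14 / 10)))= 109196571 / 10684450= 10.22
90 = 90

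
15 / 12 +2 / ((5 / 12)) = 121 / 20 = 6.05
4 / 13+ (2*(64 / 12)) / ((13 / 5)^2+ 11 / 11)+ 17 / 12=15631 / 5044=3.10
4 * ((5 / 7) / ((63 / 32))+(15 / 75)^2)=1.61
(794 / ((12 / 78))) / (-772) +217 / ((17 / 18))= 2927695 / 13124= 223.08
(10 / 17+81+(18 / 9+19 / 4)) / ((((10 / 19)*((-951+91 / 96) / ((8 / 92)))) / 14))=-38348688 / 178305775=-0.22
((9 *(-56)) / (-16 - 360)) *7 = 441 / 47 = 9.38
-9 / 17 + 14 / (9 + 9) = 38 / 153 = 0.25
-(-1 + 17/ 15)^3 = -8/ 3375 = -0.00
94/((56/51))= 2397/28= 85.61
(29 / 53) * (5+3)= 232 / 53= 4.38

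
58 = 58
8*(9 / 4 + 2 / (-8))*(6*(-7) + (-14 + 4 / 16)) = -892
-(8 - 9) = 1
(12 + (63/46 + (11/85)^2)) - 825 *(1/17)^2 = 3500191/332350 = 10.53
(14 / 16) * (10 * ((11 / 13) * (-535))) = -205975 / 52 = -3961.06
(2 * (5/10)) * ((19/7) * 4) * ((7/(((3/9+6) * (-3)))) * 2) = -8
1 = 1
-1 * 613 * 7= -4291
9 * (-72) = -648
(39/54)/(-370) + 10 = 66587/6660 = 10.00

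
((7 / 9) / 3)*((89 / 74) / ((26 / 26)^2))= 623 / 1998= 0.31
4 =4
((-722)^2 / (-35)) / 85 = -521284 / 2975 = -175.22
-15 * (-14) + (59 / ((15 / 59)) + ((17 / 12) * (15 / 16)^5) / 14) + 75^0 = 390319368251 / 880803840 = 443.14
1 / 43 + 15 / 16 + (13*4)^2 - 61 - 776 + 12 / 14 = 9000227 / 4816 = 1868.82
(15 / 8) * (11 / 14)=165 / 112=1.47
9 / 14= 0.64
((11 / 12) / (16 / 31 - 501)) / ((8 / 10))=-341 / 148944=-0.00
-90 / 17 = -5.29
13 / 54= 0.24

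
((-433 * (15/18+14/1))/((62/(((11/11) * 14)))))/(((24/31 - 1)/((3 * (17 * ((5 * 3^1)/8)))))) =9826935/16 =614183.44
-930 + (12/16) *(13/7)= -26001/28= -928.61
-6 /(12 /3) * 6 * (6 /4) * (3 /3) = -27 /2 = -13.50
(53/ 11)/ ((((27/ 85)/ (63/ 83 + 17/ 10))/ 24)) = 7355764/ 8217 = 895.19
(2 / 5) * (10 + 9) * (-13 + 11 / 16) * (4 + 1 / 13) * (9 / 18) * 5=-198379 / 208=-953.75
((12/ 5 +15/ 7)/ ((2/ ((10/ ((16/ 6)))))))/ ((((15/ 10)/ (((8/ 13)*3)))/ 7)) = 954/ 13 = 73.38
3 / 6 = 1 / 2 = 0.50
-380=-380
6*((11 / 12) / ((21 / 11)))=121 / 42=2.88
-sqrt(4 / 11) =-2 * sqrt(11) / 11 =-0.60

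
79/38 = 2.08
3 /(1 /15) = 45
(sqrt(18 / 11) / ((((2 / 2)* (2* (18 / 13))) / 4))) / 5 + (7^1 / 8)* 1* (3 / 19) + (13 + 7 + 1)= 13* sqrt(22) / 165 + 3213 / 152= 21.51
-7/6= -1.17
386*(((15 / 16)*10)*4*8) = 115800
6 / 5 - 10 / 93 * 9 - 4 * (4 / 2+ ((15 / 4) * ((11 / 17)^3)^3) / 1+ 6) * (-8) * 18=85493914959717972 / 18381120857035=4651.18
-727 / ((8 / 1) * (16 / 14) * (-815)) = 5089 / 52160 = 0.10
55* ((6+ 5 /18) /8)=6215 /144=43.16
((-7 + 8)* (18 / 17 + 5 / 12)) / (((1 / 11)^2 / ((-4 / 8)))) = -36421 / 408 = -89.27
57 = 57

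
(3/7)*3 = 9/7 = 1.29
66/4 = 33/2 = 16.50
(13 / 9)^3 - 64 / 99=18983 / 8019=2.37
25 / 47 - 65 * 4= -12195 / 47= -259.47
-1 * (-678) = 678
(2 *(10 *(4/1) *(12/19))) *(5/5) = 960/19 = 50.53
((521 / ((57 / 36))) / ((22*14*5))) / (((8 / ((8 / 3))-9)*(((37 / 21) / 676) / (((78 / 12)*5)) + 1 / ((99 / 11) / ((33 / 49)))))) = -8012459 / 16854387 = -0.48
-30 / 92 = -15 / 46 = -0.33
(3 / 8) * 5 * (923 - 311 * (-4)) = 32505 / 8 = 4063.12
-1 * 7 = -7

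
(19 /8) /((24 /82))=779 /96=8.11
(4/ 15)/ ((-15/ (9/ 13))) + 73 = 23721/ 325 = 72.99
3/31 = 0.10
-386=-386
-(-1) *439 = 439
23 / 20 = 1.15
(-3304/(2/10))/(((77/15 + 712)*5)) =-49560/10757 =-4.61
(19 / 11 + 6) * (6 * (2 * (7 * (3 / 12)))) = 1785 / 11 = 162.27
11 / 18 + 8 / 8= 29 / 18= 1.61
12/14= 6/7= 0.86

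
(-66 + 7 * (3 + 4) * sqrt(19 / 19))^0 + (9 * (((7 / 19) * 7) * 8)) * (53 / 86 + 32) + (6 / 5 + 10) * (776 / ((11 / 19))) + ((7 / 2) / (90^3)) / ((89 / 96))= 511885961173843 / 24295231125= 21069.40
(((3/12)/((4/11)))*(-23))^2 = 64009/256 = 250.04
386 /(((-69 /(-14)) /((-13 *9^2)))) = -1896804 /23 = -82469.74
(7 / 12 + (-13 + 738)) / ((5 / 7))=60949 / 60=1015.82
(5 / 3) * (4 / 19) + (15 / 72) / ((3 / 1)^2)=1535 / 4104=0.37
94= 94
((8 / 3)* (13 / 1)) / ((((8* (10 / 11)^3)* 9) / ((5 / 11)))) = 1573 / 5400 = 0.29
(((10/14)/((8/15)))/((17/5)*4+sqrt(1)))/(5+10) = 25/4088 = 0.01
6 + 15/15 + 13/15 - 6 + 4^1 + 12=268/15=17.87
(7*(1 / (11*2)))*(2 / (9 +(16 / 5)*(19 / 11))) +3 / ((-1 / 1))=-2362 / 799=-2.96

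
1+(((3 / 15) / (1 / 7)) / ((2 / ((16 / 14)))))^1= 9 / 5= 1.80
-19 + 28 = 9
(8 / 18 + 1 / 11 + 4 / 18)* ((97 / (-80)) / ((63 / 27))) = -485 / 1232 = -0.39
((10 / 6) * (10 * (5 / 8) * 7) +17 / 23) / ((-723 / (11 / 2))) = -0.56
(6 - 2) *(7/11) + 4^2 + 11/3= 733/33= 22.21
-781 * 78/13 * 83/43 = -388938/43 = -9045.07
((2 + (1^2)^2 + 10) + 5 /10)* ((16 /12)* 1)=18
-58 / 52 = -29 / 26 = -1.12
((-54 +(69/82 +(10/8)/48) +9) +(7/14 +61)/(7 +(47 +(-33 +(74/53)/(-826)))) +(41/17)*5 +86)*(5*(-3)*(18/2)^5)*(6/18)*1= -21510736439188995/1281454016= -16786194.57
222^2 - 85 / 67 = 3301943 / 67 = 49282.73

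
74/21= 3.52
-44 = -44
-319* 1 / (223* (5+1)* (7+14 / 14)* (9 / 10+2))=-55 / 5352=-0.01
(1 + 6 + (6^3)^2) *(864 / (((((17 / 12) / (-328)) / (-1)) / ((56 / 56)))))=158687050752 / 17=9334532397.18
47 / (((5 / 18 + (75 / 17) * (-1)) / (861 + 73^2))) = -17804916 / 253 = -70375.16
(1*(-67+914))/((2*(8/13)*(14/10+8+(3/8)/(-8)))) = 73.58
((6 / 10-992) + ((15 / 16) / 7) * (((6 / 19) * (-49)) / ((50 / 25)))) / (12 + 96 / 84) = -10559521 / 139840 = -75.51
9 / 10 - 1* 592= -5911 / 10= -591.10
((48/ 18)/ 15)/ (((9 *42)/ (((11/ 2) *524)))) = 11528/ 8505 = 1.36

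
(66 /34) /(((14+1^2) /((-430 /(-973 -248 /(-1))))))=946 /12325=0.08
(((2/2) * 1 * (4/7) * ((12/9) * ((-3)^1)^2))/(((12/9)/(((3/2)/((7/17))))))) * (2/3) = 612/49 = 12.49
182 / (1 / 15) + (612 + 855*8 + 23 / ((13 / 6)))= 10192.62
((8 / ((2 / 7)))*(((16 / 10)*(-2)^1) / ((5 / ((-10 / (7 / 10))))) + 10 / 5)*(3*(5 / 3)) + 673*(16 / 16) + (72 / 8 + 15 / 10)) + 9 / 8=17957 / 8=2244.62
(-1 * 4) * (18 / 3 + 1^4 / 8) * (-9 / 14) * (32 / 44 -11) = -7119 / 44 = -161.80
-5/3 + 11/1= 9.33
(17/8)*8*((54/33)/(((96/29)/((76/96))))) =9367/1408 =6.65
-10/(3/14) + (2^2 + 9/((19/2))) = -2378/57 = -41.72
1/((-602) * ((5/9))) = -9/3010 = -0.00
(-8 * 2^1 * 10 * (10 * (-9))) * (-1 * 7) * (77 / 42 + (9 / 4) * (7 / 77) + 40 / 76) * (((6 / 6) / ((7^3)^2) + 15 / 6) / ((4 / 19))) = -51586588050 / 16807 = -3069351.34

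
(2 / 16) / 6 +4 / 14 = 103 / 336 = 0.31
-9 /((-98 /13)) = 117 /98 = 1.19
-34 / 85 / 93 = -0.00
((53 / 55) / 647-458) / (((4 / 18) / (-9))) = 1320128037 / 71170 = 18548.94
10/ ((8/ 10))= 12.50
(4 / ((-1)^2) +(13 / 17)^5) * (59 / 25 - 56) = -8114016861 / 35496425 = -228.59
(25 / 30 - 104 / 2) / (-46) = 307 / 276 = 1.11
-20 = -20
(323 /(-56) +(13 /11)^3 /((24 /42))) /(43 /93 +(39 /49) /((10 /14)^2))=-498961275 /350468272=-1.42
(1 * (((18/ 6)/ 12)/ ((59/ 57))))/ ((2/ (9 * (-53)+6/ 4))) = -54207/ 944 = -57.42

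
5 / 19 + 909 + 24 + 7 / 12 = 212917 / 228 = 933.85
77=77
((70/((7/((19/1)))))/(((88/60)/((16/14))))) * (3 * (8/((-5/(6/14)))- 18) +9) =-3755160/539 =-6966.90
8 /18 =4 /9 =0.44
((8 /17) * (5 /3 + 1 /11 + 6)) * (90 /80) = 768 /187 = 4.11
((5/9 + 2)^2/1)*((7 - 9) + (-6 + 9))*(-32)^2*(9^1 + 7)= 8667136/81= 107001.68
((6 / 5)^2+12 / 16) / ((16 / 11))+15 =26409 / 1600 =16.51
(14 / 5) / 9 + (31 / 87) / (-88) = 35263 / 114840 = 0.31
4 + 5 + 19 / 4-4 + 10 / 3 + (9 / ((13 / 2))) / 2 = 2149 / 156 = 13.78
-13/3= -4.33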